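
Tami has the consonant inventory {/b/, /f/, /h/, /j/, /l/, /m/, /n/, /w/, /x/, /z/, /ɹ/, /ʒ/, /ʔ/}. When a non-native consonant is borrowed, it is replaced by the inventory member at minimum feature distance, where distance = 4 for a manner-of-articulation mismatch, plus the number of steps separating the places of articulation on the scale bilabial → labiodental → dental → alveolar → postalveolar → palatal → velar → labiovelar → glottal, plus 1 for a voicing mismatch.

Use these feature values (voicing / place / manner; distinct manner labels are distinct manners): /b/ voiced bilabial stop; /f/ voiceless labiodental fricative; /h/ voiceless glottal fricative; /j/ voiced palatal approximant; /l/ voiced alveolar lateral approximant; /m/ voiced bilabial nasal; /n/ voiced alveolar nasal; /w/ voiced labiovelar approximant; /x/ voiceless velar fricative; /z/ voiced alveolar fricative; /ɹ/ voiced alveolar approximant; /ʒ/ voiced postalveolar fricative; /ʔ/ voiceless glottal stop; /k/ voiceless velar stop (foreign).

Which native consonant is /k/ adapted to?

/ʔ/ is closest: same manner (stop), place distance 2 (velar→glottal), same voicing; total 2. Next closest is /x/ at distance 4.

ʔ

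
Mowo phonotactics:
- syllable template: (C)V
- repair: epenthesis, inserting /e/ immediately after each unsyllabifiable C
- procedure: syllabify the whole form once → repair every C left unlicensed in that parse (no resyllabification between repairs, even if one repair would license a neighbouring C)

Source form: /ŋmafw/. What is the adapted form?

The consonants /ŋ/, /f/, /w/ cannot be parsed into a legal (C)V syllable (no codas are permitted; onsets are limited to one consonant).
Epenthesis after each stranded consonant: /ŋ/ → /ŋe/, /f/ → /fe/, /w/ → /we/.

ŋemafewe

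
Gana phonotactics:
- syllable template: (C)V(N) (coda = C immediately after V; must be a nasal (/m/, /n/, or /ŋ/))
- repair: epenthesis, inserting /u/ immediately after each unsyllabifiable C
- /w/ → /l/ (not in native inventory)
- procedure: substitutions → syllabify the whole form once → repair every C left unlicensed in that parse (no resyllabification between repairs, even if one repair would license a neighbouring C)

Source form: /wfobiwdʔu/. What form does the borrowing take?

Substitution: /w/ → /l/, giving /lfobildʔu/.
Under (C)V(N), the unsyllabifiable consonants are /l/, /l/, /d/ (only a nasal (/m/, /n/, or /ŋ/) is licensed in coda position; onsets are limited to one consonant).
Epenthesis after each stranded consonant: /l/ → /lu/, /l/ → /lu/, /d/ → /du/.

lufobiluduʔu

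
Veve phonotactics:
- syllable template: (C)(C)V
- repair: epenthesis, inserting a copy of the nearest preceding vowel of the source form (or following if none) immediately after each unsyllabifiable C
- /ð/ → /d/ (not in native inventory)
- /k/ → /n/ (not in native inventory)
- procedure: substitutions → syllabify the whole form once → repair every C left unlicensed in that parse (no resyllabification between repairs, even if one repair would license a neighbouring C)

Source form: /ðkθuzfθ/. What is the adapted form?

dunθuzufuθu

Substitution: /ð/ → /d/, /k/ → /n/, giving /dnθuzfθ/.
Under (C)(C)V, the unsyllabifiable consonants are /d/, /z/, /f/, /θ/ (no codas are permitted; onsets may contain at most 2 consonants).
Inserting the epenthetic vowel yields /d/ → /du/, /z/ → /zu/, /f/ → /fu/, /θ/ → /θu/.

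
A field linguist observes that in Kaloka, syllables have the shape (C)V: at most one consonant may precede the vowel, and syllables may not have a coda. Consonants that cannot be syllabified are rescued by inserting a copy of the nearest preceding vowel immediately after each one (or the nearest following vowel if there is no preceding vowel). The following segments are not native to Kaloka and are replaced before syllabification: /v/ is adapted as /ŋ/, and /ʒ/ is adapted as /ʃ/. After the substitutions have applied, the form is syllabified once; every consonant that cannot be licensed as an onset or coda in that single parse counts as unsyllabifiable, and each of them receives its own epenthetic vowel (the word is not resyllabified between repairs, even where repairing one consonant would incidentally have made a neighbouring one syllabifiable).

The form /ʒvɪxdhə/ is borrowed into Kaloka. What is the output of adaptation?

ʃɪŋɪxɪdɪhə

Substitution: /ʒ/ → /ʃ/, /v/ → /ŋ/, giving /ʃŋɪxdhə/.
Syllabifying with onset maximization leaves /ʃ/, /x/, /d/ stranded (no codas are permitted; onsets are limited to one consonant).
Each unlicensed consonant becomes the onset of a new syllable: /ʃ/ → /ʃɪ/, /x/ → /xɪ/, /d/ → /dɪ/.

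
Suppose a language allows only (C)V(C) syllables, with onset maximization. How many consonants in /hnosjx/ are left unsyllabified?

3

The consonants /h/, /j/, /x/ cannot be parsed into a legal (C)V(C) syllable (at most one coda consonant is licensed; onsets are limited to one consonant).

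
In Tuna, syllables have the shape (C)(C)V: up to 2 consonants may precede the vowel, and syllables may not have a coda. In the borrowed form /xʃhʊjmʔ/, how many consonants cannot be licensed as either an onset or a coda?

4

The consonants /x/, /j/, /m/, /ʔ/ cannot be parsed into a legal (C)(C)V syllable (no codas are permitted; onsets may contain at most 2 consonants).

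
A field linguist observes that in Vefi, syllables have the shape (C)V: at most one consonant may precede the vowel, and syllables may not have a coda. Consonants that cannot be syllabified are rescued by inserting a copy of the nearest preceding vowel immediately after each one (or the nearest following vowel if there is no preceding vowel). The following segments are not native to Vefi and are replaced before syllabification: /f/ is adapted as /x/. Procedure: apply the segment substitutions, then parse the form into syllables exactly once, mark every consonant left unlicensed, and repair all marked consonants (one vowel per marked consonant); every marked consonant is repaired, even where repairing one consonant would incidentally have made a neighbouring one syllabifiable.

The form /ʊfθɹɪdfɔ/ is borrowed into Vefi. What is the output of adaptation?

ʊxʊθʊɹɪdɪxɔ

Substitution: /f/ → /x/, giving /ʊxθɹɪdxɔ/.
Under (C)V, the unsyllabifiable consonants are /x/, /θ/, /d/ (no codas are permitted; onsets are limited to one consonant).
Epenthesis after each stranded consonant: /x/ → /xʊ/, /θ/ → /θʊ/, /d/ → /dɪ/.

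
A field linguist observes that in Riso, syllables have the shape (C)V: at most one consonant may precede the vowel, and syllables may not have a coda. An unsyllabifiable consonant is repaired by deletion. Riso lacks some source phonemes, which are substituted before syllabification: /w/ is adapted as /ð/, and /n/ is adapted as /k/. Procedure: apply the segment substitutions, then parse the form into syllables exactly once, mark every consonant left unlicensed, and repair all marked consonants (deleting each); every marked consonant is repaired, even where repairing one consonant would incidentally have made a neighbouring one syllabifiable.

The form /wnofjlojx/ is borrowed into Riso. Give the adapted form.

kolo

Substitution: /w/ → /ð/, /n/ → /k/, giving /ðkofjlojx/.
The consonants /ð/, /f/, /j/, /j/, /x/ cannot be parsed into a legal (C)V syllable (no codas are permitted; onsets are limited to one consonant).
Each unlicensed consonant is deleted: /ð/, /f/, /j/, /j/, /x/.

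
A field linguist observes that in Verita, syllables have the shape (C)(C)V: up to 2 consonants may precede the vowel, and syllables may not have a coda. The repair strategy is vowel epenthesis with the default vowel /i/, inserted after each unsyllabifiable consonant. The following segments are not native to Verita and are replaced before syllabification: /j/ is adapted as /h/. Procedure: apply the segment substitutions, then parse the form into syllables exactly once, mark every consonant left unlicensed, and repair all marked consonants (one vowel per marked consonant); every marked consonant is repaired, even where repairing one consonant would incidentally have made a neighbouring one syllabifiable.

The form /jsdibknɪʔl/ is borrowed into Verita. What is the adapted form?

Substitution: /j/ → /h/, giving /hsdibknɪʔl/.
The consonants /h/, /b/, /ʔ/, /l/ cannot be parsed into a legal (C)(C)V syllable (no codas are permitted; onsets may contain at most 2 consonants).
Epenthesis after each stranded consonant: /h/ → /hi/, /b/ → /bi/, /ʔ/ → /ʔi/, /l/ → /li/.

hisdibiknɪʔili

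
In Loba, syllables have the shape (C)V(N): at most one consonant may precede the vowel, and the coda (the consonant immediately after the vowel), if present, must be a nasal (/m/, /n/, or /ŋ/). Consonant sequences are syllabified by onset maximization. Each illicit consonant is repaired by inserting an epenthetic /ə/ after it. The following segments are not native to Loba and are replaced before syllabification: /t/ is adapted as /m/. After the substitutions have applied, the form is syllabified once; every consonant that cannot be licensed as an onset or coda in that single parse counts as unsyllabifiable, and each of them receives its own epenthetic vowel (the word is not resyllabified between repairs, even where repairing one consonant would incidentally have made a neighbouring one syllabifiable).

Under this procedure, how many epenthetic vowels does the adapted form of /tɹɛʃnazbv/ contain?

5

After substitution the input is /mɹɛʃnazbv/.
The unsyllabifiable consonants are /m/, /ʃ/, /z/, /b/, /v/; each receives one epenthetic vowel.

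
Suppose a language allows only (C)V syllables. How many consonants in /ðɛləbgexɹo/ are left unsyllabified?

2

Syllabifying with onset maximization leaves /b/, /x/ stranded (no codas are permitted; onsets are limited to one consonant).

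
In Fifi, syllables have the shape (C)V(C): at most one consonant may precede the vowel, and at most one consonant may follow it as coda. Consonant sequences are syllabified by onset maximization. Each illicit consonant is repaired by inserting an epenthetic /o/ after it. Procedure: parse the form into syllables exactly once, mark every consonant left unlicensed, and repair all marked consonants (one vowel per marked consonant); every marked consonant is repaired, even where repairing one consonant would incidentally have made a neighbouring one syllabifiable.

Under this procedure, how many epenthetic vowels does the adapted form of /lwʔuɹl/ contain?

The unsyllabifiable consonants are /l/, /w/, /l/; each receives one epenthetic vowel.

3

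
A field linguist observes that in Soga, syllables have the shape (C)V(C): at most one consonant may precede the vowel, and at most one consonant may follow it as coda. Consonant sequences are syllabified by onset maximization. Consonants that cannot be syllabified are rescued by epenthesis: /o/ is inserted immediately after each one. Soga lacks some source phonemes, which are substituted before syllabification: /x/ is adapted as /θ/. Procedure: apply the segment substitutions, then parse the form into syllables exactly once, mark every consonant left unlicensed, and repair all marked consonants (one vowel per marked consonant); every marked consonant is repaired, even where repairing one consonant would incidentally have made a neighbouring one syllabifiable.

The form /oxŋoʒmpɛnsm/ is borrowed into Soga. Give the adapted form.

oθŋoʒmopɛnsomo

Substitution: /x/ → /θ/, giving /oθŋoʒmpɛnsm/.
The consonants /m/, /s/, /m/ cannot be parsed into a legal (C)V(C) syllable (at most one coda consonant is licensed; onsets are limited to one consonant).
Inserting the epenthetic vowel yields /m/ → /mo/, /s/ → /so/, /m/ → /mo/.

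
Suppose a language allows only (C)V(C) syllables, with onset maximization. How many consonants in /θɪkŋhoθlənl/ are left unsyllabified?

2

Syllabifying with onset maximization leaves /ŋ/, /l/ stranded (at most one coda consonant is licensed; onsets are limited to one consonant).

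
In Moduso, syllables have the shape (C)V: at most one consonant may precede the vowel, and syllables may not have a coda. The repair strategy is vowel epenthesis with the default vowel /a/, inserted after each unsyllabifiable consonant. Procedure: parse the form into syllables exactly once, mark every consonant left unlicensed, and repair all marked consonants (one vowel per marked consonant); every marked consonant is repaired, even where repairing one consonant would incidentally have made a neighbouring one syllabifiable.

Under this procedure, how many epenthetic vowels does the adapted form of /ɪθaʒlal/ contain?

The unsyllabifiable consonants are /ʒ/, /l/; each receives one epenthetic vowel.

2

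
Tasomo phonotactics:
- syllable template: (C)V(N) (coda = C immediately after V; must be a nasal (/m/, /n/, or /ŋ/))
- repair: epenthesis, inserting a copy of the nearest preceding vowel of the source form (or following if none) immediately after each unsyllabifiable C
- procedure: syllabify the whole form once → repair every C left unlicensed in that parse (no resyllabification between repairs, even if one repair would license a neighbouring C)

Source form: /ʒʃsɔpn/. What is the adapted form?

The consonants /ʒ/, /ʃ/, /p/, /n/ cannot be parsed into a legal (C)V(N) syllable (only a nasal (/m/, /n/, or /ŋ/) is licensed in coda position; onsets are limited to one consonant).
Each unlicensed consonant becomes the onset of a new syllable: /ʒ/ → /ʒɔ/, /ʃ/ → /ʃɔ/, /p/ → /pɔ/, /n/ → /nɔ/.

ʒɔʃɔsɔpɔnɔ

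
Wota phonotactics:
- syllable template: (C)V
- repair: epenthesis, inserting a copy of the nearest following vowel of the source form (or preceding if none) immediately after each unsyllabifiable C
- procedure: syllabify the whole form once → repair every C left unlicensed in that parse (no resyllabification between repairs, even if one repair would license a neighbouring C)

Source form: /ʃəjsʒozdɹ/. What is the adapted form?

ʃəjosoʒozodoɹo

The consonants /j/, /s/, /z/, /d/, /ɹ/ cannot be parsed into a legal (C)V syllable (no codas are permitted; onsets are limited to one consonant).
Inserting the epenthetic vowel yields /j/ → /jo/, /s/ → /so/, /z/ → /zo/, /d/ → /do/, /ɹ/ → /ɹo/.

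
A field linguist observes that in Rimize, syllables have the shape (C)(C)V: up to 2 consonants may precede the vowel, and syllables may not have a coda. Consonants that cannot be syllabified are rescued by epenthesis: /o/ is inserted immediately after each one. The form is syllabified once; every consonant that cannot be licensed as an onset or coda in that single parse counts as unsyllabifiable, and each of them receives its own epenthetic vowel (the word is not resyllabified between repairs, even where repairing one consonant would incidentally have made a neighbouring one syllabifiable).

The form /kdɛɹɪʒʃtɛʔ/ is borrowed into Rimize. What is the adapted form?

Under (C)(C)V, the unsyllabifiable consonants are /ʒ/, /ʔ/ (no codas are permitted; onsets may contain at most 2 consonants).
Each unlicensed consonant becomes the onset of a new syllable: /ʒ/ → /ʒo/, /ʔ/ → /ʔo/.

kdɛɹɪʒoʃtɛʔo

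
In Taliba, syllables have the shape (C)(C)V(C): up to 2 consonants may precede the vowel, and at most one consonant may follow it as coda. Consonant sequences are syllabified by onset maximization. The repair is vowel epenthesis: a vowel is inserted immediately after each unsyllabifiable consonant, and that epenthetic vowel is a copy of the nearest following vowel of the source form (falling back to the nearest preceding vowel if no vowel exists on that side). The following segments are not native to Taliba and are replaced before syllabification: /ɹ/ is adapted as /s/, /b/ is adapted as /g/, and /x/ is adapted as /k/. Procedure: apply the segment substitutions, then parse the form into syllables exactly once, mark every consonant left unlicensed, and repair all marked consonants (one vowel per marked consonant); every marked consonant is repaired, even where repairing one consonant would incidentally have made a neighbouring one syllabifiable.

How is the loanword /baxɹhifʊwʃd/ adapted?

Substitution: /b/ → /g/, /x/ → /k/, /ɹ/ → /s/, giving /gakshifʊwʃd/.
The consonants /ʃ/, /d/ cannot be parsed into a legal (C)(C)V(C) syllable (at most one coda consonant is licensed; onsets may contain at most 2 consonants).
Each unlicensed consonant becomes the onset of a new syllable: /ʃ/ → /ʃʊ/, /d/ → /dʊ/.

gakshifʊwʃʊdʊ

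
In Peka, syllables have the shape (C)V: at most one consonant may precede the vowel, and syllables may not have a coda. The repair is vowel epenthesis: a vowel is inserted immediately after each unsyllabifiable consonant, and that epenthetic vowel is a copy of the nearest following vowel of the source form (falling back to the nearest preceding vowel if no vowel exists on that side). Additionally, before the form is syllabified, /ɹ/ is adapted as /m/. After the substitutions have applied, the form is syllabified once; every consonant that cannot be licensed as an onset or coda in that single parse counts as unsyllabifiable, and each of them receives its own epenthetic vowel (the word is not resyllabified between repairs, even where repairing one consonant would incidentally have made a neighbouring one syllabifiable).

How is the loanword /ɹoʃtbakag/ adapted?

moʃatabakaga

Substitution: /ɹ/ → /m/, giving /moʃtbakag/.
Under (C)V, the unsyllabifiable consonants are /ʃ/, /t/, /g/ (no codas are permitted; onsets are limited to one consonant).
Each unlicensed consonant becomes the onset of a new syllable: /ʃ/ → /ʃa/, /t/ → /ta/, /g/ → /ga/.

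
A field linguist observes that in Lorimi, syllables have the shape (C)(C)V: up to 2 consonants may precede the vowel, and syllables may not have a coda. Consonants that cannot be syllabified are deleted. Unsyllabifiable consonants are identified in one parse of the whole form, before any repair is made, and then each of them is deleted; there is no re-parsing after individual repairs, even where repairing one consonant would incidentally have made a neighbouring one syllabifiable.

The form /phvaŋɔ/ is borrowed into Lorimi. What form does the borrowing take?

hvaŋɔ

Syllabifying with onset maximization leaves /p/ stranded (no codas are permitted; onsets may contain at most 2 consonants).
Deletion applies to /p/.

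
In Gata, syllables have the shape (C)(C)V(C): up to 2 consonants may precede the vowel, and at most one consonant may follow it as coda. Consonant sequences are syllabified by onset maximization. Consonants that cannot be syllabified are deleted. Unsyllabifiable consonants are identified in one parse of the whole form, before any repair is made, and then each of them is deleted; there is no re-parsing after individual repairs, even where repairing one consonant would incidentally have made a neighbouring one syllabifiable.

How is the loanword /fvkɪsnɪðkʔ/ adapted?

vkɪsnɪð

Syllabifying with onset maximization leaves /f/, /k/, /ʔ/ stranded (at most one coda consonant is licensed; onsets may contain at most 2 consonants).
Each unlicensed consonant is deleted: /f/, /k/, /ʔ/.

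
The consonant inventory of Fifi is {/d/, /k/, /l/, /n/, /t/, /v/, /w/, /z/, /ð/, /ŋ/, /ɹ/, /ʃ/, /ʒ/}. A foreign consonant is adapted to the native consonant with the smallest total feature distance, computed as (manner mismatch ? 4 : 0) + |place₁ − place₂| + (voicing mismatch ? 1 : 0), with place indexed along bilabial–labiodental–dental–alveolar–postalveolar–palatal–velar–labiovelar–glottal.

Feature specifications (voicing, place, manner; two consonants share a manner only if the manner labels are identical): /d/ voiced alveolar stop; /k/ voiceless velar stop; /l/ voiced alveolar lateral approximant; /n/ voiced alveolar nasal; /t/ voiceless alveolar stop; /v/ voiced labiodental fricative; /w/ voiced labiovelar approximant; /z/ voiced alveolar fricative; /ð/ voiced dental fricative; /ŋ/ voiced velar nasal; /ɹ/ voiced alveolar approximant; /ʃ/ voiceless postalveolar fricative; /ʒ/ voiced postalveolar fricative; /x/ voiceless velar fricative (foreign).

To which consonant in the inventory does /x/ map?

/ʃ/ is closest: same manner (fricative), place distance 2 (velar→postalveolar), same voicing; total 2. Next closest is /ʒ/ at distance 3.

ʃ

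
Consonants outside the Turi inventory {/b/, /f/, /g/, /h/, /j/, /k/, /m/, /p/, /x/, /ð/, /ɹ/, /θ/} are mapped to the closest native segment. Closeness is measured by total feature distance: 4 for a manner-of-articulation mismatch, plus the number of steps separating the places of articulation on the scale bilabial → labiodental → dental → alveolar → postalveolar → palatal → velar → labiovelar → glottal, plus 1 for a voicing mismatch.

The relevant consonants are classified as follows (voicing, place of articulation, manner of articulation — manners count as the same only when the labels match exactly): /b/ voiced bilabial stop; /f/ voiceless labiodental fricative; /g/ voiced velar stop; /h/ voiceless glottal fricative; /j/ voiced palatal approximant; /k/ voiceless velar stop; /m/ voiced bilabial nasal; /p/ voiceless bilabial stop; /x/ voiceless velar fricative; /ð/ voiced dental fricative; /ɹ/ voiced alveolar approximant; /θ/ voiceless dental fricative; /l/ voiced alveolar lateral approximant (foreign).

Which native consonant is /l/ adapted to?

/ɹ/ is closest: manner differs (lateral approximant→approximant, +4), place distance 0 (alveolar→alveolar), same voicing; total 4. Next closest is /ð/ at distance 5.

ɹ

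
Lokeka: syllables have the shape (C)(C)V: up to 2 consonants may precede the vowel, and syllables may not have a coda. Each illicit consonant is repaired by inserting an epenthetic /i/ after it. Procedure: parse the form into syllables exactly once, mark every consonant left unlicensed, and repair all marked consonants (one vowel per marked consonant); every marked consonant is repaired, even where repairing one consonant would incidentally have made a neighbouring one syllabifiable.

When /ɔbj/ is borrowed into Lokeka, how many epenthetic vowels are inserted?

The unsyllabifiable consonants are /b/, /j/; each receives one epenthetic vowel.

2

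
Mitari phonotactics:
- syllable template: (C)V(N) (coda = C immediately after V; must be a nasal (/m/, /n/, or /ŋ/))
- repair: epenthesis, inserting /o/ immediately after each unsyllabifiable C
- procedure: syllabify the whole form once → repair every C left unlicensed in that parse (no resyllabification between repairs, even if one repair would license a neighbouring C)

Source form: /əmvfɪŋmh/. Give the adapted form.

Under (C)V(N), the unsyllabifiable consonants are /v/, /m/, /h/ (only a nasal (/m/, /n/, or /ŋ/) is licensed in coda position; onsets are limited to one consonant).
Epenthesis after each stranded consonant: /v/ → /vo/, /m/ → /mo/, /h/ → /ho/.

əmvofɪŋmoho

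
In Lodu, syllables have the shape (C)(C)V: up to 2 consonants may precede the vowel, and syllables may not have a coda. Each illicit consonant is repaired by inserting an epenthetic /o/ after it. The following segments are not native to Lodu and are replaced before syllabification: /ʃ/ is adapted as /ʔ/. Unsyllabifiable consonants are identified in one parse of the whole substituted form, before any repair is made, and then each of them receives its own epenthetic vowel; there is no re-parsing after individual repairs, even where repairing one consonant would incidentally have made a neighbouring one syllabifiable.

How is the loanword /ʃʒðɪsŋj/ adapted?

Substitution: /ʃ/ → /ʔ/, giving /ʔʒðɪsŋj/.
The consonants /ʔ/, /s/, /ŋ/, /j/ cannot be parsed into a legal (C)(C)V syllable (no codas are permitted; onsets may contain at most 2 consonants).
Epenthesis after each stranded consonant: /ʔ/ → /ʔo/, /s/ → /so/, /ŋ/ → /ŋo/, /j/ → /jo/.

ʔoʒðɪsoŋojo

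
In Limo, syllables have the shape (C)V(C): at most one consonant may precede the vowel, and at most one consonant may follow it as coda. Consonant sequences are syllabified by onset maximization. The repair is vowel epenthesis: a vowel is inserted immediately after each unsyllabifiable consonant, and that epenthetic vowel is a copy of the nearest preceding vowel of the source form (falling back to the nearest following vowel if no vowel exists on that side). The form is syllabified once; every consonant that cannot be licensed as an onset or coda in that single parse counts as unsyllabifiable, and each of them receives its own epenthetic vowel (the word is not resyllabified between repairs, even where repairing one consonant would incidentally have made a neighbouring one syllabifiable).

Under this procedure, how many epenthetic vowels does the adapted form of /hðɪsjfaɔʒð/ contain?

3

The unsyllabifiable consonants are /h/, /j/, /ð/; each receives one epenthetic vowel.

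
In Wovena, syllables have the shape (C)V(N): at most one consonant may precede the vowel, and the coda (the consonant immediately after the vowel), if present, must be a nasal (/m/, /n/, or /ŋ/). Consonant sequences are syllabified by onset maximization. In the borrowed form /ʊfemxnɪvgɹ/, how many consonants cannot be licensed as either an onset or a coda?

Under (C)V(N), the unsyllabifiable consonants are /x/, /v/, /g/, /ɹ/ (only a nasal (/m/, /n/, or /ŋ/) is licensed in coda position; onsets are limited to one consonant).

4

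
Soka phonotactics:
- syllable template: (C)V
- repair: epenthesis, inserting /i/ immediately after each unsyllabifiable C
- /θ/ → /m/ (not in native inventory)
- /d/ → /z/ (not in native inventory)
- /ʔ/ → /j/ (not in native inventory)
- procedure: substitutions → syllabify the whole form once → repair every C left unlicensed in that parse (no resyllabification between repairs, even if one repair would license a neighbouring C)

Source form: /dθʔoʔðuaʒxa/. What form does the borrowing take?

zimijojiðuaʒixa

Substitution: /d/ → /z/, /θ/ → /m/, /ʔ/ → /j/, giving /zmjojðuaʒxa/.
The consonants /z/, /m/, /j/, /ʒ/ cannot be parsed into a legal (C)V syllable (no codas are permitted; onsets are limited to one consonant).
Each unlicensed consonant becomes the onset of a new syllable: /z/ → /zi/, /m/ → /mi/, /j/ → /ji/, /ʒ/ → /ʒi/.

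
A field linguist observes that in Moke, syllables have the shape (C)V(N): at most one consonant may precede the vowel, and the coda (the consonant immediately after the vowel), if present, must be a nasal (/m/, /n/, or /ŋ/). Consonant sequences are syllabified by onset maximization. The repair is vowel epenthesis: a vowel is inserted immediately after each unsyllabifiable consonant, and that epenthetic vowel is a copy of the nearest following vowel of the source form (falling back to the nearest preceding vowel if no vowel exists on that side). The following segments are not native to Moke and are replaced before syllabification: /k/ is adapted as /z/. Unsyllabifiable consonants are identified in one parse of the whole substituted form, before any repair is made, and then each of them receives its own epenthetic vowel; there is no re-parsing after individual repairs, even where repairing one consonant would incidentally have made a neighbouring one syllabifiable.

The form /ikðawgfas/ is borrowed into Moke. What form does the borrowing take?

Substitution: /k/ → /z/, giving /izðawgfas/.
Under (C)V(N), the unsyllabifiable consonants are /z/, /w/, /g/, /s/ (only a nasal (/m/, /n/, or /ŋ/) is licensed in coda position; onsets are limited to one consonant).
Epenthesis after each stranded consonant: /z/ → /za/, /w/ → /wa/, /g/ → /ga/, /s/ → /sa/.

izaðawagafasa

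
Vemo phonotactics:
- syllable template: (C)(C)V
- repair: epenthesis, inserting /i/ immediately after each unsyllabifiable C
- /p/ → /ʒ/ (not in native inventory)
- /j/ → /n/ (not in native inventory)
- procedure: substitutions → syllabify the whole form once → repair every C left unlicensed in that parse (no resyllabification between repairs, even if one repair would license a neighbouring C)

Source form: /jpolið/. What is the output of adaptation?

Substitution: /j/ → /n/, /p/ → /ʒ/, giving /nʒolið/.
The consonants /ð/ cannot be parsed into a legal (C)(C)V syllable (no codas are permitted; onsets may contain at most 2 consonants).
Each unlicensed consonant becomes the onset of a new syllable: /ð/ → /ði/.

nʒoliði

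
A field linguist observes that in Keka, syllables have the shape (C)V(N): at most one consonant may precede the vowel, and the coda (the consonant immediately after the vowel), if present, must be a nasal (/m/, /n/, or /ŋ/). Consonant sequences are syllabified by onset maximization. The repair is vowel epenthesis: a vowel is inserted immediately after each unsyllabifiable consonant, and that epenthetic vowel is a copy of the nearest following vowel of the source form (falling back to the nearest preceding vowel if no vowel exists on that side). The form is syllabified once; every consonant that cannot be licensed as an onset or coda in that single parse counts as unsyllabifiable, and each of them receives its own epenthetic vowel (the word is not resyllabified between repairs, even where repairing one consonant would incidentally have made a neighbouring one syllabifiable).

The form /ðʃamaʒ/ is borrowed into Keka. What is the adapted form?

ðaʃamaʒa

Syllabifying with onset maximization leaves /ð/, /ʒ/ stranded (only a nasal (/m/, /n/, or /ŋ/) is licensed in coda position; onsets are limited to one consonant).
Epenthesis after each stranded consonant: /ð/ → /ða/, /ʒ/ → /ʒa/.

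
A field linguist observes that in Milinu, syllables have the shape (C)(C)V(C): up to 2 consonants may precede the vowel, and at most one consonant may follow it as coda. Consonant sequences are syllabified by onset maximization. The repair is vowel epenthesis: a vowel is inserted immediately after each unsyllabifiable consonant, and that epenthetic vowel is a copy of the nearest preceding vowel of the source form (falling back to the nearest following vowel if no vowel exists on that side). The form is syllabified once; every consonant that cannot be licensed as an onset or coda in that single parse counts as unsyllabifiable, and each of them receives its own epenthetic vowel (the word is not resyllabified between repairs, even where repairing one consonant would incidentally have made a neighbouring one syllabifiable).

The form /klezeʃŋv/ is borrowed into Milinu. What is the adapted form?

klezeʃŋeve

The consonants /ŋ/, /v/ cannot be parsed into a legal (C)(C)V(C) syllable (at most one coda consonant is licensed; onsets may contain at most 2 consonants).
Inserting the epenthetic vowel yields /ŋ/ → /ŋe/, /v/ → /ve/.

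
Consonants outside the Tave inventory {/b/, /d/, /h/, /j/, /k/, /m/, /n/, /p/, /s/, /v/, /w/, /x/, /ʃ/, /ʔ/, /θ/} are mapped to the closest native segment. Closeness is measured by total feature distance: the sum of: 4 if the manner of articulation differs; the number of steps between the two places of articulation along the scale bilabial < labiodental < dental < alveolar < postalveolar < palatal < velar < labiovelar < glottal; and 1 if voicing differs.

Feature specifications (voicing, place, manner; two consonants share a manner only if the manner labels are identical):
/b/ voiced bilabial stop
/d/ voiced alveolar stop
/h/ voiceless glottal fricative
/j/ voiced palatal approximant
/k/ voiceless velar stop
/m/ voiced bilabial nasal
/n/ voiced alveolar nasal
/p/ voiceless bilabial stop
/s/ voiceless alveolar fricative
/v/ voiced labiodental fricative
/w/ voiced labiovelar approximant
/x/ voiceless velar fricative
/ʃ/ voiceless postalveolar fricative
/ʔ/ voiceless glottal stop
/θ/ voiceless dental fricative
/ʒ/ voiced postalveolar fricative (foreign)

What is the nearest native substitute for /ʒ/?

/ʃ/ is closest: same manner (fricative), place distance 0 (postalveolar→postalveolar), voicing differs (+1); total 1. Next closest is /s/ at distance 2.

ʃ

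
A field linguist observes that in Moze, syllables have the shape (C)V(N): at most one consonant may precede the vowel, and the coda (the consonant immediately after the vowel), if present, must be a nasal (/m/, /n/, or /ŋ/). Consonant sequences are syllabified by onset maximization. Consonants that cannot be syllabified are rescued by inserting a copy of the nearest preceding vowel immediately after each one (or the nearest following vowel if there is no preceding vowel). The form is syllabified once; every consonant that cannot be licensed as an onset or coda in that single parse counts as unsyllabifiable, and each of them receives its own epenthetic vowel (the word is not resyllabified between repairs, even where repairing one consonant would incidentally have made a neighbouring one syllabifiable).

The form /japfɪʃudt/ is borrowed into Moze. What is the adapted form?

The consonants /p/, /d/, /t/ cannot be parsed into a legal (C)V(N) syllable (only a nasal (/m/, /n/, or /ŋ/) is licensed in coda position; onsets are limited to one consonant).
Epenthesis after each stranded consonant: /p/ → /pa/, /d/ → /du/, /t/ → /tu/.

japafɪʃudutu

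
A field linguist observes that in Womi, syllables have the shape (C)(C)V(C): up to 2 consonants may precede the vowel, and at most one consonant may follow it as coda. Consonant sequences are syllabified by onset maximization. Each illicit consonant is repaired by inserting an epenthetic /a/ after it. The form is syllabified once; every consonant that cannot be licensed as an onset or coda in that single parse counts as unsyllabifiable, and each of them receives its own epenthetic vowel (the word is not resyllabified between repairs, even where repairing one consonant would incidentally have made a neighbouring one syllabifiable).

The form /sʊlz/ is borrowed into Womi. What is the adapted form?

sʊlza

Under (C)(C)V(C), the unsyllabifiable consonants are /z/ (at most one coda consonant is licensed; onsets may contain at most 2 consonants).
Inserting the epenthetic vowel yields /z/ → /za/.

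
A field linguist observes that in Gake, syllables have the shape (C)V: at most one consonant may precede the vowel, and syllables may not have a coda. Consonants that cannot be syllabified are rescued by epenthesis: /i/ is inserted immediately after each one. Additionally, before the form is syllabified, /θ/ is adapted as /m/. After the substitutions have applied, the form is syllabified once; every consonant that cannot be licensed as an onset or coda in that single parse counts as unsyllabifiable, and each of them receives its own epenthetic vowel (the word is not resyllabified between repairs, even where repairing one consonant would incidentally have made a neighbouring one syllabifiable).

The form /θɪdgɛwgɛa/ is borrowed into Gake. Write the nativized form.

mɪdigɛwigɛa

Substitution: /θ/ → /m/, giving /mɪdgɛwgɛa/.
The consonants /d/, /w/ cannot be parsed into a legal (C)V syllable (no codas are permitted; onsets are limited to one consonant).
Inserting the epenthetic vowel yields /d/ → /di/, /w/ → /wi/.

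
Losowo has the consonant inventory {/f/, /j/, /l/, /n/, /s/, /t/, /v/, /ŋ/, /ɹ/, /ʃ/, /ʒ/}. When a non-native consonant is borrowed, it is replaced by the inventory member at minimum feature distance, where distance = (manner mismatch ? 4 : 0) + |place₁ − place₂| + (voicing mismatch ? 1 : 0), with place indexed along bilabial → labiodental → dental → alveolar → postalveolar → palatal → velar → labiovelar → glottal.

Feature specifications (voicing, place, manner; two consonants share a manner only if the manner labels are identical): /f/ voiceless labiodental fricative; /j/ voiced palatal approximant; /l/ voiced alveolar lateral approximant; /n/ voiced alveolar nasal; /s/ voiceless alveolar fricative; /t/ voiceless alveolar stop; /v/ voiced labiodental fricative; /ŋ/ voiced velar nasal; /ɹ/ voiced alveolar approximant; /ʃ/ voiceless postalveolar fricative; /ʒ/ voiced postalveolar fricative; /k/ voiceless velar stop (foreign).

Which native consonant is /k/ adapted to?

t

/t/ is closest: same manner (stop), place distance 3 (velar→alveolar), same voicing; total 3. Next closest is /ŋ/ at distance 5.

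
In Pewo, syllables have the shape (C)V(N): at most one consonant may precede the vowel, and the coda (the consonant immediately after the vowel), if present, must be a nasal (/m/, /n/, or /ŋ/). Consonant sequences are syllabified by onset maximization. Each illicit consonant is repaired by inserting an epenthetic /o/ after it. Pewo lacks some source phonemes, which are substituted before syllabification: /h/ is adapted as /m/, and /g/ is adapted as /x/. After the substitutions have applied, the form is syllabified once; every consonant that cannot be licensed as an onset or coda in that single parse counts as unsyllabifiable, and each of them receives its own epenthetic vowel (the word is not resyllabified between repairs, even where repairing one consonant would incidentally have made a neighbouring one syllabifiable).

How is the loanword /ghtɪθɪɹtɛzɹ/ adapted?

Substitution: /g/ → /x/, /h/ → /m/, giving /xmtɪθɪɹtɛzɹ/.
Syllabifying with onset maximization leaves /x/, /m/, /ɹ/, /z/, /ɹ/ stranded (only a nasal (/m/, /n/, or /ŋ/) is licensed in coda position; onsets are limited to one consonant).
Epenthesis after each stranded consonant: /x/ → /xo/, /m/ → /mo/, /ɹ/ → /ɹo/, /z/ → /zo/, /ɹ/ → /ɹo/.

xomotɪθɪɹotɛzoɹo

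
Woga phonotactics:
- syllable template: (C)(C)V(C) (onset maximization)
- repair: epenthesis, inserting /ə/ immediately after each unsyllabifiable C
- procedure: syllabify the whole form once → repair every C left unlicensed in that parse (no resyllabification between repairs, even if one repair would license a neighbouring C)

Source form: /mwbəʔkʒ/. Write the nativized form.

məwbəʔkəʒə

Under (C)(C)V(C), the unsyllabifiable consonants are /m/, /k/, /ʒ/ (at most one coda consonant is licensed; onsets may contain at most 2 consonants).
Inserting the epenthetic vowel yields /m/ → /mə/, /k/ → /kə/, /ʒ/ → /ʒə/.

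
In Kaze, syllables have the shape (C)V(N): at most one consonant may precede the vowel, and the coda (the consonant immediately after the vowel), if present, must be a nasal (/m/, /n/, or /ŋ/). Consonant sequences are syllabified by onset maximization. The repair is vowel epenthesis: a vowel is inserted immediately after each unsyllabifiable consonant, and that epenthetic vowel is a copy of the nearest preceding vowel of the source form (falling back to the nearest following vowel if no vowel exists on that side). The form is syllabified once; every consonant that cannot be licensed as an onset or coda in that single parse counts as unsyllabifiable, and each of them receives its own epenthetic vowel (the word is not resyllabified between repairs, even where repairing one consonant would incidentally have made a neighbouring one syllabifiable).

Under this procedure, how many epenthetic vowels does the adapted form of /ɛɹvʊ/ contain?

The unsyllabifiable consonants are /ɹ/; each receives one epenthetic vowel.

1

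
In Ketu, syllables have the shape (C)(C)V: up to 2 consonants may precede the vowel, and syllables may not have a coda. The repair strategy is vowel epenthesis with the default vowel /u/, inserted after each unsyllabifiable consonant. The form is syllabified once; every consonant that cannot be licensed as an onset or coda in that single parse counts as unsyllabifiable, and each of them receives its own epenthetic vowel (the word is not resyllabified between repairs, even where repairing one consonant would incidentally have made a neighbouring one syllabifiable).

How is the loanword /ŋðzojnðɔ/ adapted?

Under (C)(C)V, the unsyllabifiable consonants are /ŋ/, /j/ (no codas are permitted; onsets may contain at most 2 consonants).
Each unlicensed consonant becomes the onset of a new syllable: /ŋ/ → /ŋu/, /j/ → /ju/.

ŋuðzojunðɔ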